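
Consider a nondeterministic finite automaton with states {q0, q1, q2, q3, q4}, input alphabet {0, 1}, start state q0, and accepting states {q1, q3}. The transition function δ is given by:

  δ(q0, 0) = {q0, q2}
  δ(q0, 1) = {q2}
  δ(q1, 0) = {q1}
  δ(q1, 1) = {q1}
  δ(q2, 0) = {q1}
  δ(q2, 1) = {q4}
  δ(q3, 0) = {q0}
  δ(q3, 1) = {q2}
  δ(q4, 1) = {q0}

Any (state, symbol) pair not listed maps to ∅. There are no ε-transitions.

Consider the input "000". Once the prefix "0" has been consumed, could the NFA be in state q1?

No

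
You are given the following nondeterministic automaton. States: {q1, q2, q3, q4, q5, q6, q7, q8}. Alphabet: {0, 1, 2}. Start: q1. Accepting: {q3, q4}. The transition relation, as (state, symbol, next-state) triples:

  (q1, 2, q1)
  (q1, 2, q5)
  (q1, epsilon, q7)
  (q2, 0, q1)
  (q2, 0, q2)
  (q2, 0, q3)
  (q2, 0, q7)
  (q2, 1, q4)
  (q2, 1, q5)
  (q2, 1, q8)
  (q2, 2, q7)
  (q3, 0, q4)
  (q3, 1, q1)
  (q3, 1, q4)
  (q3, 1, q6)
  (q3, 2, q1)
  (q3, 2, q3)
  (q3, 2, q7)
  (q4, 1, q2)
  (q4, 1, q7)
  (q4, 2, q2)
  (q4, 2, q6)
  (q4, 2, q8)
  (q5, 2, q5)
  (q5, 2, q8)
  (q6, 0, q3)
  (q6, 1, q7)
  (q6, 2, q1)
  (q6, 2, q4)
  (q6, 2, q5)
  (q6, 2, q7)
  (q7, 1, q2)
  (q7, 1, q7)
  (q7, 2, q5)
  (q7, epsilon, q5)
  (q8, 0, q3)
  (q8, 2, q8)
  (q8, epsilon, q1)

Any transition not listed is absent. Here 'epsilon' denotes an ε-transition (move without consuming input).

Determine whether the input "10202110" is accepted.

Start: ε-closure({q1}) = {q1, q5, q7}.
Read '1': q1→∅, q5→∅, q7→{q2, q7}; union {q2, q7}; ε-closure = {q2, q5, q7}.
Read '0': q2→{q1, q2, q3, q7}, q5→∅, q7→∅; union {q1, q2, q3, q7}; ε-closure = {q1, q2, q3, q5, q7}.
Read '2': q1→{q1, q5}, q2→{q7}, q3→{q1, q3, q7}, q5→{q5, q8}, q7→{q5}; now {q1, q3, q5, q7, q8}.
Read '0': q1→∅, q3→{q4}, q5→∅, q7→∅, q8→{q3}; now {q3, q4}.
Read '2': q3→{q1, q3, q7}, q4→{q2, q6, q8}; union {q1, q2, q3, q6, q7, q8}; ε-closure = {q1, q2, q3, q5, q6, q7, q8}.
Read '1': q1→∅, q2→{q4, q5, q8}, q3→{q1, q4, q6}, q5→∅, q6→{q7}, q7→{q2, q7}, q8→∅; now {q1, q2, q4, q5, q6, q7, q8}.
Read '1': q1→∅, q2→{q4, q5, q8}, q4→{q2, q7}, q5→∅, q6→{q7}, q7→{q2, q7}, q8→∅; union {q2, q4, q5, q7, q8}; ε-closure = {q1, q2, q4, q5, q7, q8}.
Read '0': q1→∅, q2→{q1, q2, q3, q7}, q4→∅, q5→∅, q7→∅, q8→{q3}; union {q1, q2, q3, q7}; ε-closure = {q1, q2, q3, q5, q7}.
The final set {q1, q2, q3, q5, q7} contains the accepting state q3.

Yes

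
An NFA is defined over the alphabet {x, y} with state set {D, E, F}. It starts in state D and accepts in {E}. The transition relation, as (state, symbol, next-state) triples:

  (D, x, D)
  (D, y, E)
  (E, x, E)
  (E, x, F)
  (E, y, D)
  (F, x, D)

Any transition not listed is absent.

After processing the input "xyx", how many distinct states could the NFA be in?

2

Start in {D}.
Read 'x': D→{D}; now {D}.
Read 'y': D→{E}; now {E}.
Read 'x': E→{E, F}; now {E, F}.
That set has 2 states.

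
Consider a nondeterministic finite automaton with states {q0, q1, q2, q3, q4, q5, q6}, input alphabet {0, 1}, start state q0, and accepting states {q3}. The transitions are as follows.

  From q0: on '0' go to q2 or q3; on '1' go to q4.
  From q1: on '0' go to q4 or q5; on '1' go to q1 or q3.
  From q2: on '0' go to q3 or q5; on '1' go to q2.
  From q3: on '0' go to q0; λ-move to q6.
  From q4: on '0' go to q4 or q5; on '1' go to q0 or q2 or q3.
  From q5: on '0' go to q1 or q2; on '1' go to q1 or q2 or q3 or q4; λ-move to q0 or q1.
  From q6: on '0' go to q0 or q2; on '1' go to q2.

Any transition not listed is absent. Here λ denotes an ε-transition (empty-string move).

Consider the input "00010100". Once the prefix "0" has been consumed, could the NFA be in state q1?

No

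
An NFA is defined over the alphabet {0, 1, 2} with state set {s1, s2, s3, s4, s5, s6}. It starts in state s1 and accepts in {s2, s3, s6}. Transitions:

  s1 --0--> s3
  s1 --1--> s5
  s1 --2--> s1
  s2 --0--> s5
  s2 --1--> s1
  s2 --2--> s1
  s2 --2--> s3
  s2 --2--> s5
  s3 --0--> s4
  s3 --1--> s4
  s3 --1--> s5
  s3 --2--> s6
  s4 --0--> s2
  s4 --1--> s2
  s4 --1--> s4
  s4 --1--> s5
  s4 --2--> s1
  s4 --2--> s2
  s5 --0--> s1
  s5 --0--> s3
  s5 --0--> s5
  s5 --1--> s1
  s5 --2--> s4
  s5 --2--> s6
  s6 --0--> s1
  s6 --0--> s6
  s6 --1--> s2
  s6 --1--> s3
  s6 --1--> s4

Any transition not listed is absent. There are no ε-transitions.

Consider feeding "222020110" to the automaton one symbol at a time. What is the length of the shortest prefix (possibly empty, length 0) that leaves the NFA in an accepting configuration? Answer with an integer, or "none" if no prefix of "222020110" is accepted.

4

Start in {s1}.
Read '2': s1→{s1}; now {s1}.
Read '2': s1→{s1}; now {s1}.
Read '2': s1→{s1}; now {s1}.
Read '0': s1→{s3}; now {s3}.
None of the earlier sets intersect F, but {s3} does.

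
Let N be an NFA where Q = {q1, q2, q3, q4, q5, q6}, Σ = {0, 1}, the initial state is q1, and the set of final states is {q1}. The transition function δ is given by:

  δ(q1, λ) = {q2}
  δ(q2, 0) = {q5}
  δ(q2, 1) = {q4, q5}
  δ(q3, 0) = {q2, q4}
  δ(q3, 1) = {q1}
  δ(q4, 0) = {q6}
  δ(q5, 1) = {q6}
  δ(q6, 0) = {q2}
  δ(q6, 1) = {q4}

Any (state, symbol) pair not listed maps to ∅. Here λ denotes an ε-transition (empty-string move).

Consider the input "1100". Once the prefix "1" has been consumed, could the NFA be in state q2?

No

Start: ε-closure({q1}) = {q1, q2}.
Read '1': q1→∅, q2→{q4, q5}; now {q4, q5}.
State q2 is not in {q4, q5}.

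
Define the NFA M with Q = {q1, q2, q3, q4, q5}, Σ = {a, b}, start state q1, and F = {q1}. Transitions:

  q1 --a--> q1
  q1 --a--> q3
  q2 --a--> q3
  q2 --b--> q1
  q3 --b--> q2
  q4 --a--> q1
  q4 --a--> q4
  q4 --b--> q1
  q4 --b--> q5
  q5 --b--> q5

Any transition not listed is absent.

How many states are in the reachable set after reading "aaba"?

1

Start in {q1}.
Read 'a': q1→{q1, q3}; now {q1, q3}.
Read 'a': q1→{q1, q3}, q3→∅; now {q1, q3}.
Read 'b': q1→∅, q3→{q2}; now {q2}.
Read 'a': q2→{q3}; now {q3}.
That set has 1 state.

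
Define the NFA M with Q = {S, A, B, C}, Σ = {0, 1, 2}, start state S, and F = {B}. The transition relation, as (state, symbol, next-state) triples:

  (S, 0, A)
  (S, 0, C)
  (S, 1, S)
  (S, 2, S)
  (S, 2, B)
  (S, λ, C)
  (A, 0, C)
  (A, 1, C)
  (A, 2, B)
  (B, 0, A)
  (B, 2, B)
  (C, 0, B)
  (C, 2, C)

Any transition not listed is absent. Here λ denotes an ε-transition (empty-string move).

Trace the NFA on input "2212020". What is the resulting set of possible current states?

{A, B}

Start: ε-closure({S}) = {S, C}.
Read '2': S→{S, B}, C→{C}; now {S, B, C}.
Read '2': S→{S, B}, B→{B}, C→{C}; now {S, B, C}.
Read '1': S→{S}, B→∅, C→∅; union {S}; ε-closure = {S, C}.
Read '2': S→{S, B}, C→{C}; now {S, B, C}.
Read '0': S→{A, C}, B→{A}, C→{B}; now {A, B, C}.
Read '2': A→{B}, B→{B}, C→{C}; now {B, C}.
Read '0': B→{A}, C→{B}; now {A, B}.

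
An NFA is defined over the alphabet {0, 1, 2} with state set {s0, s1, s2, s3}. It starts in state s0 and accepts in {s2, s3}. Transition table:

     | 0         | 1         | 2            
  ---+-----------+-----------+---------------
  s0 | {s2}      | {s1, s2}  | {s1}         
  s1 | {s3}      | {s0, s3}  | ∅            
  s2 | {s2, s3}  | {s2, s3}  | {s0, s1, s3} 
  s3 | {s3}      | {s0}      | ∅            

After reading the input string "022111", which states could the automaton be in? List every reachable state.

Start in {s0}.
Read '0': s0→{s2}; now {s2}.
Read '2': s2→{s0, s1, s3}; now {s0, s1, s3}.
Read '2': s0→{s1}, s1→∅, s3→∅; now {s1}.
Read '1': s1→{s0, s3}; now {s0, s3}.
Read '1': s0→{s1, s2}, s3→{s0}; now {s0, s1, s2}.
Read '1': s0→{s1, s2}, s1→{s0, s3}, s2→{s2, s3}; now {s0, s1, s2, s3}.

{s0, s1, s2, s3}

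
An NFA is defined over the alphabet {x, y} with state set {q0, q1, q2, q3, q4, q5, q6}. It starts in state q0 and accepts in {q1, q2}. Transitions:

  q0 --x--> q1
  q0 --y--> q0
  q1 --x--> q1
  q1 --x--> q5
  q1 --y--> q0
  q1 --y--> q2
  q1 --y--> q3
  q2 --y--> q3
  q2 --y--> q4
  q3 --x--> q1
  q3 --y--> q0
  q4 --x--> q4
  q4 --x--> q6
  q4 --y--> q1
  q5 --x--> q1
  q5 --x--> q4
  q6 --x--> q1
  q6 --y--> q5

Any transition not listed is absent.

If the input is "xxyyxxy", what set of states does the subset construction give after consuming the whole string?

Start in {q0}.
Read 'x': q0→{q1}; now {q1}.
Read 'x': q1→{q1, q5}; now {q1, q5}.
Read 'y': q1→{q0, q2, q3}, q5→∅; now {q0, q2, q3}.
Read 'y': q0→{q0}, q2→{q3, q4}, q3→{q0}; now {q0, q3, q4}.
Read 'x': q0→{q1}, q3→{q1}, q4→{q4, q6}; now {q1, q4, q6}.
Read 'x': q1→{q1, q5}, q4→{q4, q6}, q6→{q1}; now {q1, q4, q5, q6}.
Read 'y': q1→{q0, q2, q3}, q4→{q1}, q5→∅, q6→{q5}; now {q0, q1, q2, q3, q5}.

{q0, q1, q2, q3, q5}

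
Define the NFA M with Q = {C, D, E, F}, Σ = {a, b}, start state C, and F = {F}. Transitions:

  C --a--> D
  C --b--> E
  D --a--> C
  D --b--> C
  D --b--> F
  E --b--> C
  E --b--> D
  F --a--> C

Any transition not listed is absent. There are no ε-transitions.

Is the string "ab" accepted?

Yes

Start in {C}.
Read 'a': {C} → {D}.
Read 'b': {D} → {C, F}.
The final set {C, F} contains the accepting state F.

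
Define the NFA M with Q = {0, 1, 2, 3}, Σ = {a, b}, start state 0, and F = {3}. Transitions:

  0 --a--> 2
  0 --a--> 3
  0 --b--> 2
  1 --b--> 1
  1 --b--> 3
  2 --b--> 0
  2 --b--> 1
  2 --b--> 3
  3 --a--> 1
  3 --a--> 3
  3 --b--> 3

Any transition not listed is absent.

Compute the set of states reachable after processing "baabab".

Start in {0}.
Read 'b': 0→{2}; now {2}.
Read 'a': 2→∅; now ∅.
The set is empty and remains empty for the remaining 4 symbols.

∅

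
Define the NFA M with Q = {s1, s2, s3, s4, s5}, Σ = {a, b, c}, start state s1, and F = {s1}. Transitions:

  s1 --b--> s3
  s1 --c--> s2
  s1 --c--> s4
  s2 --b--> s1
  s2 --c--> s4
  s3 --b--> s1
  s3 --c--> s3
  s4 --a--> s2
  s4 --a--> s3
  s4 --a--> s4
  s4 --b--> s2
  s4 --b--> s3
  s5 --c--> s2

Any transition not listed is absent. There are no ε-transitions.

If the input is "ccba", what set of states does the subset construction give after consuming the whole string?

Start in {s1}.
Read 'c': s1→{s2, s4}; now {s2, s4}.
Read 'c': s2→{s4}, s4→∅; now {s4}.
Read 'b': s4→{s2, s3}; now {s2, s3}.
Read 'a': s2→∅, s3→∅; now ∅.

∅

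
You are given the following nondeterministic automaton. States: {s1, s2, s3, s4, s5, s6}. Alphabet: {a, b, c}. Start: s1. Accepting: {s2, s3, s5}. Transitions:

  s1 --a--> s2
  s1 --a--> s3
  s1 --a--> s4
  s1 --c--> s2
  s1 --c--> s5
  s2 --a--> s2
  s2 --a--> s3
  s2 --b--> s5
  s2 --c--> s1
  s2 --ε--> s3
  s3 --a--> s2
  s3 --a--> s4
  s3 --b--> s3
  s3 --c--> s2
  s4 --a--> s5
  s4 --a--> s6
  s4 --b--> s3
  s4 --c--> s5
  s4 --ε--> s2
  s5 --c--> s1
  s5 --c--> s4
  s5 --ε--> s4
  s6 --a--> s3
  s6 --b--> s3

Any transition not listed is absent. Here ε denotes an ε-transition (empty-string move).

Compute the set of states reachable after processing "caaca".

Start in {s1}.
Read 'c': s1→{s2, s5}; union {s2, s5}; ε-closure = {s2, s3, s4, s5}.
Read 'a': s2→{s2, s3}, s3→{s2, s4}, s4→{s5, s6}, s5→∅; now {s2, s3, s4, s5, s6}.
Read 'a': s2→{s2, s3}, s3→{s2, s4}, s4→{s5, s6}, s5→∅, s6→{s3}; now {s2, s3, s4, s5, s6}.
Read 'c': s2→{s1}, s3→{s2}, s4→{s5}, s5→{s1, s4}, s6→∅; union {s1, s2, s4, s5}; ε-closure = {s1, s2, s3, s4, s5}.
Read 'a': s1→{s2, s3, s4}, s2→{s2, s3}, s3→{s2, s4}, s4→{s5, s6}, s5→∅; now {s2, s3, s4, s5, s6}.

{s2, s3, s4, s5, s6}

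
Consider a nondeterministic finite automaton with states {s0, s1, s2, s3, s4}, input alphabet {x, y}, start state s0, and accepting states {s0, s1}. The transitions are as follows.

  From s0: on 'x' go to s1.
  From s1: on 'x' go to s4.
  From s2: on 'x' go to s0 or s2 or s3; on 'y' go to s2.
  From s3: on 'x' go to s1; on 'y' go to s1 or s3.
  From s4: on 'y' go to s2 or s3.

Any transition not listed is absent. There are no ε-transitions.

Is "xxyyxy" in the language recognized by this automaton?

Yes

Start in {s0}.
Read 'x': s0→{s1}; now {s1}.
Read 'x': s1→{s4}; now {s4}.
Read 'y': s4→{s2, s3}; now {s2, s3}.
Read 'y': s2→{s2}, s3→{s1, s3}; now {s1, s2, s3}.
Read 'x': s1→{s4}, s2→{s0, s2, s3}, s3→{s1}; now {s0, s1, s2, s3, s4}.
Read 'y': s0→∅, s1→∅, s2→{s2}, s3→{s1, s3}, s4→{s2, s3}; now {s1, s2, s3}.
The final set {s1, s2, s3} contains the accepting state s1.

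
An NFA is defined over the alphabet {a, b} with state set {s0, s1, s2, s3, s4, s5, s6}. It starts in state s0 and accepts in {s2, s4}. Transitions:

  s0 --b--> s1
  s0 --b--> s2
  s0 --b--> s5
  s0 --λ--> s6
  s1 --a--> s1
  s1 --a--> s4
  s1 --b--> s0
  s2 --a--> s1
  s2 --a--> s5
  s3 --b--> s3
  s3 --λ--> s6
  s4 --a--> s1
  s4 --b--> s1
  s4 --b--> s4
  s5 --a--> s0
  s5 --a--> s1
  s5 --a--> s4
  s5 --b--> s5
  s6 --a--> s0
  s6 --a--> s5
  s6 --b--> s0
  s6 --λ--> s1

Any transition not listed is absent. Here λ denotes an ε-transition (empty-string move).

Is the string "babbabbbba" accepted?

Start: ε-closure({s0}) = {s0, s1, s6}.
Read 'b': {s0, s1, s6} → {s0, s1, s2, s5, s6}.
Read 'a': {s0, s1, s2, s5, s6} → {s0, s1, s4, s5, s6}.
Read 'b': {s0, s1, s4, s5, s6} → {s0, s1, s2, s4, s5, s6}.
Read 'b': {s0, s1, s2, s4, s5, s6} → {s0, s1, s2, s4, s5, s6}.
Read 'a': {s0, s1, s2, s4, s5, s6} → {s0, s1, s4, s5, s6}.
Read 'b': {s0, s1, s4, s5, s6} → {s0, s1, s2, s4, s5, s6}.
Read 'b': {s0, s1, s2, s4, s5, s6} → {s0, s1, s2, s4, s5, s6}.
Read 'b': {s0, s1, s2, s4, s5, s6} → {s0, s1, s2, s4, s5, s6}.
Read 'b': {s0, s1, s2, s4, s5, s6} → {s0, s1, s2, s4, s5, s6}.
Read 'a': {s0, s1, s2, s4, s5, s6} → {s0, s1, s4, s5, s6}.
The final set {s0, s1, s4, s5, s6} contains the accepting state s4.

Yes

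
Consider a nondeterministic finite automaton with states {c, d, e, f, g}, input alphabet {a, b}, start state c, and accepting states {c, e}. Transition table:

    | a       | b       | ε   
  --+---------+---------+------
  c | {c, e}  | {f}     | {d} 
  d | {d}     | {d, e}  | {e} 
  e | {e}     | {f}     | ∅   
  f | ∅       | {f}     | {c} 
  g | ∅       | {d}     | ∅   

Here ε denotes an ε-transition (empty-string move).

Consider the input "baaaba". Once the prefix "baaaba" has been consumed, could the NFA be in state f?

No

Start: ε-closure({c}) = {c, d, e}.
Read 'b': c→{f}, d→{d, e}, e→{f}; union {d, e, f}; ε-closure = {c, d, e, f}.
Read 'a': c→{c, e}, d→{d}, e→{e}, f→∅; now {c, d, e}.
Read 'a': c→{c, e}, d→{d}, e→{e}; now {c, d, e}.
Read 'a': c→{c, e}, d→{d}, e→{e}; now {c, d, e}.
Read 'b': c→{f}, d→{d, e}, e→{f}; union {d, e, f}; ε-closure = {c, d, e, f}.
Read 'a': c→{c, e}, d→{d}, e→{e}, f→∅; now {c, d, e}.
State f is not in {c, d, e}.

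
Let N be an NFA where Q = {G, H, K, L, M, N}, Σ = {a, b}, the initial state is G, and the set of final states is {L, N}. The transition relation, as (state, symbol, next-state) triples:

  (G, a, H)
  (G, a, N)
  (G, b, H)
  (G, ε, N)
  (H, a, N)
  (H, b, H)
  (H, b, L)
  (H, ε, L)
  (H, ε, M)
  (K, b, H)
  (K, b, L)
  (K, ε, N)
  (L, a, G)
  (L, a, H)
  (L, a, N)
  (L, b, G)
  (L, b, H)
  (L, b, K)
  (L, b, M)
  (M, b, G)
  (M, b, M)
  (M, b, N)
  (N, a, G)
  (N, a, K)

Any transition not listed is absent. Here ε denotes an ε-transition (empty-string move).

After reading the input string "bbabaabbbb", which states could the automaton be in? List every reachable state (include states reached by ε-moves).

{G, H, K, L, M, N}

Start: ε-closure({G}) = {G, N}.
Read 'b': {G, N} → {H, L, M}.
Read 'b': {H, L, M} → {G, H, K, L, M, N}.
Read 'a': {G, H, K, L, M, N} → {G, H, K, L, M, N}.
Read 'b': {G, H, K, L, M, N} → {G, H, K, L, M, N}.
Read 'a': {G, H, K, L, M, N} → {G, H, K, L, M, N}.
Read 'a': {G, H, K, L, M, N} → {G, H, K, L, M, N}.
Read 'b': {G, H, K, L, M, N} → {G, H, K, L, M, N}.
Read 'b': {G, H, K, L, M, N} → {G, H, K, L, M, N}.
Read 'b': {G, H, K, L, M, N} → {G, H, K, L, M, N}.
Read 'b': {G, H, K, L, M, N} → {G, H, K, L, M, N}.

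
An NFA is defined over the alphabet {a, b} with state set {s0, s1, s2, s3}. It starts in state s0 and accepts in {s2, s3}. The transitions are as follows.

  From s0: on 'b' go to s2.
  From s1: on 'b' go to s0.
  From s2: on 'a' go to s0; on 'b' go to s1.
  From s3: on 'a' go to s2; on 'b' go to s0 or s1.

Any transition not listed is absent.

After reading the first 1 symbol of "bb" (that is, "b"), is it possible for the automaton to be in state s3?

No

Start in {s0}.
Read 'b': s0→{s2}; now {s2}.
State s3 is not in {s2}.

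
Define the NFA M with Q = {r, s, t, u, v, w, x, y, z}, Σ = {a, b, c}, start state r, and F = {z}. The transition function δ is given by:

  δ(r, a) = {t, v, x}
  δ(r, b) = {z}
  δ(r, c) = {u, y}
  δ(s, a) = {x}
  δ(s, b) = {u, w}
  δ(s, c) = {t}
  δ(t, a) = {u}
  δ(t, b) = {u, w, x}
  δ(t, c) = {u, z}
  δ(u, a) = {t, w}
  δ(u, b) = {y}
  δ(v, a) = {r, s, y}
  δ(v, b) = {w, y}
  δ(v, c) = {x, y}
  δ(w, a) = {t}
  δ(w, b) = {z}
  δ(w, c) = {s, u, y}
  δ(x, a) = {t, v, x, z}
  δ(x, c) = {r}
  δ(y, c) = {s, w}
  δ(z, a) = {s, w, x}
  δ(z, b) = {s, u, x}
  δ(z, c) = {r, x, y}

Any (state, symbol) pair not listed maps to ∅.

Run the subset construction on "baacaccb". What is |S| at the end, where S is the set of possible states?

6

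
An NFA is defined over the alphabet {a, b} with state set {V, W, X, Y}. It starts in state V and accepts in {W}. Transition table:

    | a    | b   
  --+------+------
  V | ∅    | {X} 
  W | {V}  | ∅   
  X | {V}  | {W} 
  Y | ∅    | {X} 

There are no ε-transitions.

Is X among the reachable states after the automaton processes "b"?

Start in {V}.
Read 'b': {V} → {X}.
State X is in {X}.

Yes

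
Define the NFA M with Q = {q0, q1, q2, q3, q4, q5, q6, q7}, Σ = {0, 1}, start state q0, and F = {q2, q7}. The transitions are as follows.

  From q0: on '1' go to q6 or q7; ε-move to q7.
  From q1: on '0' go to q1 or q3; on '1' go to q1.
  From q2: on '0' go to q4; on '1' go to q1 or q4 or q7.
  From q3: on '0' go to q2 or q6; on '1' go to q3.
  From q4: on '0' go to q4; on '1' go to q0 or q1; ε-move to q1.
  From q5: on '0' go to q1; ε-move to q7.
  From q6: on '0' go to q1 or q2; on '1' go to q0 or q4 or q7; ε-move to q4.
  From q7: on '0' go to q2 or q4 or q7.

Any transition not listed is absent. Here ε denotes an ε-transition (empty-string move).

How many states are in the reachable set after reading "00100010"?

6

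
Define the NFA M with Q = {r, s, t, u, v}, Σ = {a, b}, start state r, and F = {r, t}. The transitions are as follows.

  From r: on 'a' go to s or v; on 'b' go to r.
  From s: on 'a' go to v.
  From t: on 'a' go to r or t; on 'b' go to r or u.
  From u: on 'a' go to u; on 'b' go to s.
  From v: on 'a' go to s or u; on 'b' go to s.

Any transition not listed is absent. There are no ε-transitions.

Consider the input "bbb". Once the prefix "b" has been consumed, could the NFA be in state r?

Yes

Start in {r}.
Read 'b': r→{r}; now {r}.
State r is in {r}.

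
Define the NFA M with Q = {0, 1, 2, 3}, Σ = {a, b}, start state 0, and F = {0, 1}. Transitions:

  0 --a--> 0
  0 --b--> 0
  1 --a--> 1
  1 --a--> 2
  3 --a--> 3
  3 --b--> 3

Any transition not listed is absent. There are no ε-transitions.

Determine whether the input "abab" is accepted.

Yes

Start in {0}.
Read 'a': {0} → {0}.
Read 'b': {0} → {0}.
Read 'a': {0} → {0}.
Read 'b': {0} → {0}.
The final set {0} contains the accepting state 0.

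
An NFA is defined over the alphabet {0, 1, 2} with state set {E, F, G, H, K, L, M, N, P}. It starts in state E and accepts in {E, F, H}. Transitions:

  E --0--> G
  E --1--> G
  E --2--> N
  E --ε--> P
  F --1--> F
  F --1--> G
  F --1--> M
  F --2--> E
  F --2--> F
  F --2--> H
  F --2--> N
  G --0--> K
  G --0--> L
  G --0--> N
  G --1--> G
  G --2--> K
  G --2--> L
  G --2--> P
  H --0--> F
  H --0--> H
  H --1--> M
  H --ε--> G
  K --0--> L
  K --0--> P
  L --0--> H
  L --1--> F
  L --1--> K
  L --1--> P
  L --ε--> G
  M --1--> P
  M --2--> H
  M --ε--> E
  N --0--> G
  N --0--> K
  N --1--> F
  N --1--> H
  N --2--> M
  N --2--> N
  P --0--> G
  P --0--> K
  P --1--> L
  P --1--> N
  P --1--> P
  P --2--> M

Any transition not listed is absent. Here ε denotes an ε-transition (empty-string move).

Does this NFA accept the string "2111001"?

Start: ε-closure({E}) = {E, P}.
Read '2': E→{N}, P→{M}; union {M, N}; ε-closure = {E, M, N, P}.
Read '1': E→{G}, M→{P}, N→{F, H}, P→{L, N, P}; now {F, G, H, L, N, P}.
Read '1': F→{F, G, M}, G→{G}, H→{M}, L→{F, K, P}, N→{F, H}, P→{L, N, P}; union {F, G, H, K, L, M, N, P}; ε-closure = {E, F, G, H, K, L, M, N, P}.
Read '1': E→{G}, F→{F, G, M}, G→{G}, H→{M}, K→∅, L→{F, K, P}, M→{P}, N→{F, H}, P→{L, N, P}; union {F, G, H, K, L, M, N, P}; ε-closure = {E, F, G, H, K, L, M, N, P}.
Read '0': E→{G}, F→∅, G→{K, L, N}, H→{F, H}, K→{L, P}, L→{H}, M→∅, N→{G, K}, P→{G, K}; now {F, G, H, K, L, N, P}.
Read '0': F→∅, G→{K, L, N}, H→{F, H}, K→{L, P}, L→{H}, N→{G, K}, P→{G, K}; now {F, G, H, K, L, N, P}.
Read '1': F→{F, G, M}, G→{G}, H→{M}, K→∅, L→{F, K, P}, N→{F, H}, P→{L, N, P}; union {F, G, H, K, L, M, N, P}; ε-closure = {E, F, G, H, K, L, M, N, P}.
The final set {E, F, G, H, K, L, M, N, P} contains the accepting states E, F, H.

Yes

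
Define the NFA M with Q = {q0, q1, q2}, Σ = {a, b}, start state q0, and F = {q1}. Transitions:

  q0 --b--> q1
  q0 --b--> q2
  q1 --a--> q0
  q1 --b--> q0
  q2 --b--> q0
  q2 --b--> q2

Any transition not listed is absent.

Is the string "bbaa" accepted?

Start in {q0}.
Read 'b': {q0} → {q1, q2}.
Read 'b': {q1, q2} → {q0, q2}.
Read 'a': {q0, q2} → ∅.
The set is empty and remains empty for the remaining 1 symbol.
The final set ∅ contains no accepting state.

No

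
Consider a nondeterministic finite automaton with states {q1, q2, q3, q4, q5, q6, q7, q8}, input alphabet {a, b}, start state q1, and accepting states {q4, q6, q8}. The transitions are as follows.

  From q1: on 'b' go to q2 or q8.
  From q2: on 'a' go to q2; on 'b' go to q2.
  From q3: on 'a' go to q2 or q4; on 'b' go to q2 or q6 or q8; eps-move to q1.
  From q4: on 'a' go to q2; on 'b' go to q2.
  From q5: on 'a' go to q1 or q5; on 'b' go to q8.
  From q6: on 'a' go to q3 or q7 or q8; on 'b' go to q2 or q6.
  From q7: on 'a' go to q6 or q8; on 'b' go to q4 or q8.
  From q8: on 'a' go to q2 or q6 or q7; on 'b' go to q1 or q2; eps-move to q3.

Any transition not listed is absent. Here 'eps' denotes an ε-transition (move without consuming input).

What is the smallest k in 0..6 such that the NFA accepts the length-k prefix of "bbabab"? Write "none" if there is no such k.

Start in {q1}.
Read 'b': q1→{q2, q8}; union {q2, q8}; ε-closure = {q1, q2, q3, q8}.
None of the earlier sets intersect F, but {q1, q2, q3, q8} does.

1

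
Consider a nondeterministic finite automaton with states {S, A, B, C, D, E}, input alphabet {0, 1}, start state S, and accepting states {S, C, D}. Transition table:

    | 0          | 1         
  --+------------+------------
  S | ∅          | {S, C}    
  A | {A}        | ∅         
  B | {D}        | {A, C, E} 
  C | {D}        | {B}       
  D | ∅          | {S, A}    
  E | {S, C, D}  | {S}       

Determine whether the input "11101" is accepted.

Yes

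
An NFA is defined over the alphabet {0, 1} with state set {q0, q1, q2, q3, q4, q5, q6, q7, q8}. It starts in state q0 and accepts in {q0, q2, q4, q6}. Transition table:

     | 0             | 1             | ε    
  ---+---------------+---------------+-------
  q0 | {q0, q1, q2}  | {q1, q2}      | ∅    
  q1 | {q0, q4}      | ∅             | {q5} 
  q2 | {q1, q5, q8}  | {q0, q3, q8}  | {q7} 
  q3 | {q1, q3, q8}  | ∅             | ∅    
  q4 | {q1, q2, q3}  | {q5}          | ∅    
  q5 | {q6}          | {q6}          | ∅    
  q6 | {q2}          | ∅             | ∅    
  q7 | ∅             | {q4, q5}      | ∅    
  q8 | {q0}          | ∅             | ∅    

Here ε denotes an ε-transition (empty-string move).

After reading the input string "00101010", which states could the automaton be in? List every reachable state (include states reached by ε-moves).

{q0, q1, q2, q3, q4, q5, q6, q7, q8}

Start in {q0}.
Read '0': q0→{q0, q1, q2}; union {q0, q1, q2}; ε-closure = {q0, q1, q2, q5, q7}.
Read '0': q0→{q0, q1, q2}, q1→{q0, q4}, q2→{q1, q5, q8}, q5→{q6}, q7→∅; union {q0, q1, q2, q4, q5, q6, q8}; ε-closure = {q0, q1, q2, q4, q5, q6, q7, q8}.
Read '1': q0→{q1, q2}, q1→∅, q2→{q0, q3, q8}, q4→{q5}, q5→{q6}, q6→∅, q7→{q4, q5}, q8→∅; union {q0, q1, q2, q3, q4, q5, q6, q8}; ε-closure = {q0, q1, q2, q3, q4, q5, q6, q7, q8}.
Read '0': q0→{q0, q1, q2}, q1→{q0, q4}, q2→{q1, q5, q8}, q3→{q1, q3, q8}, q4→{q1, q2, q3}, q5→{q6}, q6→{q2}, q7→∅, q8→{q0}; union {q0, q1, q2, q3, q4, q5, q6, q8}; ε-closure = {q0, q1, q2, q3, q4, q5, q6, q7, q8}.
Read '1': q0→{q1, q2}, q1→∅, q2→{q0, q3, q8}, q3→∅, q4→{q5}, q5→{q6}, q6→∅, q7→{q4, q5}, q8→∅; union {q0, q1, q2, q3, q4, q5, q6, q8}; ε-closure = {q0, q1, q2, q3, q4, q5, q6, q7, q8}.
Read '0': q0→{q0, q1, q2}, q1→{q0, q4}, q2→{q1, q5, q8}, q3→{q1, q3, q8}, q4→{q1, q2, q3}, q5→{q6}, q6→{q2}, q7→∅, q8→{q0}; union {q0, q1, q2, q3, q4, q5, q6, q8}; ε-closure = {q0, q1, q2, q3, q4, q5, q6, q7, q8}.
Read '1': q0→{q1, q2}, q1→∅, q2→{q0, q3, q8}, q3→∅, q4→{q5}, q5→{q6}, q6→∅, q7→{q4, q5}, q8→∅; union {q0, q1, q2, q3, q4, q5, q6, q8}; ε-closure = {q0, q1, q2, q3, q4, q5, q6, q7, q8}.
Read '0': q0→{q0, q1, q2}, q1→{q0, q4}, q2→{q1, q5, q8}, q3→{q1, q3, q8}, q4→{q1, q2, q3}, q5→{q6}, q6→{q2}, q7→∅, q8→{q0}; union {q0, q1, q2, q3, q4, q5, q6, q8}; ε-closure = {q0, q1, q2, q3, q4, q5, q6, q7, q8}.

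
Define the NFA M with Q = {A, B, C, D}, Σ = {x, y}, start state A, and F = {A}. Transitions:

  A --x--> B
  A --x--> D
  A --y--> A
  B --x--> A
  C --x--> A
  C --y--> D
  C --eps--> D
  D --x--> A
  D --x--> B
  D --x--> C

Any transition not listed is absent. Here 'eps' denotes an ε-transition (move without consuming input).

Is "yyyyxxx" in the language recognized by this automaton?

Yes

Start in {A}.
Read 'y': {A} → {A}.
Read 'y': {A} → {A}.
Read 'y': {A} → {A}.
Read 'y': {A} → {A}.
Read 'x': {A} → {B, D}.
Read 'x': {B, D} → {A, B, C, D}.
Read 'x': {A, B, C, D} → {A, B, C, D}.
The final set {A, B, C, D} contains the accepting state A.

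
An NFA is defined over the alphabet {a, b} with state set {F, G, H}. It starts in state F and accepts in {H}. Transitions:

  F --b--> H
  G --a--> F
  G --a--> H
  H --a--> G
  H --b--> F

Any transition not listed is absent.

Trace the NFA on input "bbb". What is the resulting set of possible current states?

{H}

Start in {F}.
Read 'b': {F} → {H}.
Read 'b': {H} → {F}.
Read 'b': {F} → {H}.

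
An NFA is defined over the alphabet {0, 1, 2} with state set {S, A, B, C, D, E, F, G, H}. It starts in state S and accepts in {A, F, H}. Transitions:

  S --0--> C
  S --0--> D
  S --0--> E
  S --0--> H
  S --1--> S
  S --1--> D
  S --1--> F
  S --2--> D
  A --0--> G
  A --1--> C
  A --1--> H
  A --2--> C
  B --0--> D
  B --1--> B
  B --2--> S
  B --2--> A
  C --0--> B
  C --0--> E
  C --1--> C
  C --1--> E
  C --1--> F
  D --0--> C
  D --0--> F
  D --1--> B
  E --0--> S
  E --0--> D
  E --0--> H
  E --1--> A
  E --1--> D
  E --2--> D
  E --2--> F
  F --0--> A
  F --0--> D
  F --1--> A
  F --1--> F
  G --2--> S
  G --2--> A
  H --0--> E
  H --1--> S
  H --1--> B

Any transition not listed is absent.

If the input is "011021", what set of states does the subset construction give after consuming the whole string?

{S, A, B, C, D, E, F, H}

Start in {S}.
Read '0': {S} → {C, D, E, H}.
Read '1': {C, D, E, H} → {S, A, B, C, D, E, F}.
Read '1': {S, A, B, C, D, E, F} → {S, A, B, C, D, E, F, H}.
Read '0': {S, A, B, C, D, E, F, H} → {S, A, B, C, D, E, F, G, H}.
Read '2': {S, A, B, C, D, E, F, G, H} → {S, A, C, D, F}.
Read '1': {S, A, C, D, F} → {S, A, B, C, D, E, F, H}.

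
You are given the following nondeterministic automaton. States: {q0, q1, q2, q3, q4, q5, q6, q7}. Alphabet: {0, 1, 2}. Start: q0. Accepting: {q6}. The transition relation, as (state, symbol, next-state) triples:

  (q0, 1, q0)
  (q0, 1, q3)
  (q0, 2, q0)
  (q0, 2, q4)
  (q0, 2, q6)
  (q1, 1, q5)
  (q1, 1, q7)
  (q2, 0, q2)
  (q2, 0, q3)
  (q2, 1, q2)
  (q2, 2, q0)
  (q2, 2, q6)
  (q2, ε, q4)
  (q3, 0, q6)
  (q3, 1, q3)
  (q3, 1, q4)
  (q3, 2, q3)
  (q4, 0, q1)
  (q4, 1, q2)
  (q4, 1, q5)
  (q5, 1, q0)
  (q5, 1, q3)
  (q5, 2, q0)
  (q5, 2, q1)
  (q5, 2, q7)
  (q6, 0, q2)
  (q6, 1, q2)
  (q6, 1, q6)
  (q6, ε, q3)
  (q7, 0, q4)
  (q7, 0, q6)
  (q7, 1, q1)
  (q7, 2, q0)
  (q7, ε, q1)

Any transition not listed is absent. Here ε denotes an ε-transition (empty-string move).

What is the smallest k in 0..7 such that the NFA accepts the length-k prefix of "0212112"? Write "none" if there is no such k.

Start in {q0}.
Read '0': q0→∅; now ∅.
The set is empty and remains empty for the remaining 6 symbols.
No reachable set along the way intersects F.

none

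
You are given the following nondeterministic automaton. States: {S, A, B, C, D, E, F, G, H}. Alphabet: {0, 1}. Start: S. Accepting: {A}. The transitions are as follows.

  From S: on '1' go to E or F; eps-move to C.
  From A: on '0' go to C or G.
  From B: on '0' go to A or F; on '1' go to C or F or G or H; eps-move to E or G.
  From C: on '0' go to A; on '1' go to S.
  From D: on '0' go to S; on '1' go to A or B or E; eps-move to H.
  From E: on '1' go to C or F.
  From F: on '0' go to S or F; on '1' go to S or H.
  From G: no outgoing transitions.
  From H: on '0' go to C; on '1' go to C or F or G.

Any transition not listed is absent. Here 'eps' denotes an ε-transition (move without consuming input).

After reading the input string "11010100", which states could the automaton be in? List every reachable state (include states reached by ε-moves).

{S, A, C, F, G}

Start: ε-closure({S}) = {S, C}.
Read '1': S→{E, F}, C→{S}; union {S, E, F}; ε-closure = {S, C, E, F}.
Read '1': S→{E, F}, C→{S}, E→{C, F}, F→{S, H}; now {S, C, E, F, H}.
Read '0': S→∅, C→{A}, E→∅, F→{S, F}, H→{C}; now {S, A, C, F}.
Read '1': S→{E, F}, A→∅, C→{S}, F→{S, H}; union {S, E, F, H}; ε-closure = {S, C, E, F, H}.
Read '0': S→∅, C→{A}, E→∅, F→{S, F}, H→{C}; now {S, A, C, F}.
Read '1': S→{E, F}, A→∅, C→{S}, F→{S, H}; union {S, E, F, H}; ε-closure = {S, C, E, F, H}.
Read '0': S→∅, C→{A}, E→∅, F→{S, F}, H→{C}; now {S, A, C, F}.
Read '0': S→∅, A→{C, G}, C→{A}, F→{S, F}; now {S, A, C, F, G}.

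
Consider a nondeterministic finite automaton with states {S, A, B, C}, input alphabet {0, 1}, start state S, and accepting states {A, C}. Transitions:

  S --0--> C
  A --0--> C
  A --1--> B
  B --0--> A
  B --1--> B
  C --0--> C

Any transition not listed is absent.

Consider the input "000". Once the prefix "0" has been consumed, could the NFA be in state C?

Yes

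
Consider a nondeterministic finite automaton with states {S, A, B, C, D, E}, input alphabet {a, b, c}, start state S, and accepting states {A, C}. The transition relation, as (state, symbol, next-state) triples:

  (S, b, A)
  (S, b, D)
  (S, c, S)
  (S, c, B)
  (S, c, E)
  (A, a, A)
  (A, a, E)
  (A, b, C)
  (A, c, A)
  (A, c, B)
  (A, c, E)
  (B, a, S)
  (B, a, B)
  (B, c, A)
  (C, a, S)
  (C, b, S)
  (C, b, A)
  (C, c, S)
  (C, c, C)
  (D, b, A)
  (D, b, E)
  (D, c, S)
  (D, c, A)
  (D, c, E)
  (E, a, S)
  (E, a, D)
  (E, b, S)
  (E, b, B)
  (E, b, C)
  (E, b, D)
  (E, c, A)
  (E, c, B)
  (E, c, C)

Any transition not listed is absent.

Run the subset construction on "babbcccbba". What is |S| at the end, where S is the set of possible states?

4

Start in {S}.
Read 'b': {S} → {A, D}.
Read 'a': {A, D} → {A, E}.
Read 'b': {A, E} → {S, B, C, D}.
Read 'b': {S, B, C, D} → {S, A, D, E}.
Read 'c': {S, A, D, E} → {S, A, B, C, E}.
Read 'c': {S, A, B, C, E} → {S, A, B, C, E}.
Read 'c': {S, A, B, C, E} → {S, A, B, C, E}.
Read 'b': {S, A, B, C, E} → {S, A, B, C, D}.
Read 'b': {S, A, B, C, D} → {S, A, C, D, E}.
Read 'a': {S, A, C, D, E} → {S, A, D, E}.
That set has 4 states.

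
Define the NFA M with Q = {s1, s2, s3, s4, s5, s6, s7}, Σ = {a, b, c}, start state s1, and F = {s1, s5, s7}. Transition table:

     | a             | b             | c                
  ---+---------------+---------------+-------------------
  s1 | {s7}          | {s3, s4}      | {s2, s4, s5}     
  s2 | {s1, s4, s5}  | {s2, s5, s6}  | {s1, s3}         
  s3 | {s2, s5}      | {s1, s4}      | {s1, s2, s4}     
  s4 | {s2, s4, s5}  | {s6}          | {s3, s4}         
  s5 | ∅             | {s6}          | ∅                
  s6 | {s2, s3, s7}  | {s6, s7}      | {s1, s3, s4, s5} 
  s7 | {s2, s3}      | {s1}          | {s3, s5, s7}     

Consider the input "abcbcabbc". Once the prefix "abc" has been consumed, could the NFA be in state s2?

Yes

Start in {s1}.
Read 'a': s1→{s7}; now {s7}.
Read 'b': s7→{s1}; now {s1}.
Read 'c': s1→{s2, s4, s5}; now {s2, s4, s5}.
State s2 is in {s2, s4, s5}.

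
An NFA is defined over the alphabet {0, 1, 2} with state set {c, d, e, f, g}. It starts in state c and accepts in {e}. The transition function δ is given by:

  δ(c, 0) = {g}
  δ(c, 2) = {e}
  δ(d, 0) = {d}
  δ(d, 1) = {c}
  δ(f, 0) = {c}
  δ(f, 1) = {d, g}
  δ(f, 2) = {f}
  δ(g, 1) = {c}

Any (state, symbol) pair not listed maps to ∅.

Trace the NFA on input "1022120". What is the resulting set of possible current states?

∅

Start in {c}.
Read '1': {c} → ∅.
The set is empty and remains empty for the remaining 6 symbols.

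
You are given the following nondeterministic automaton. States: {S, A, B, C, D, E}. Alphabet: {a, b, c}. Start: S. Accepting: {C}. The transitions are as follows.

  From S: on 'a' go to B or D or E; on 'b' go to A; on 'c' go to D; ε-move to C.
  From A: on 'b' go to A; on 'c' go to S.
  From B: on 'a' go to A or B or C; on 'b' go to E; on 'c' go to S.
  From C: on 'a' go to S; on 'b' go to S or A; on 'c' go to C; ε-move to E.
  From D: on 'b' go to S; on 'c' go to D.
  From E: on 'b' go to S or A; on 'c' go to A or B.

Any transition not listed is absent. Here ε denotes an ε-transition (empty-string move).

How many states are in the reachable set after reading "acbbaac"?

6

Start: ε-closure({S}) = {S, C, E}.
Read 'a': S→{B, D, E}, C→{S}, E→∅; union {S, B, D, E}; ε-closure = {S, B, C, D, E}.
Read 'c': S→{D}, B→{S}, C→{C}, D→{D}, E→{A, B}; union {S, A, B, C, D}; ε-closure = {S, A, B, C, D, E}.
Read 'b': S→{A}, A→{A}, B→{E}, C→{S, A}, D→{S}, E→{S, A}; union {S, A, E}; ε-closure = {S, A, C, E}.
Read 'b': S→{A}, A→{A}, C→{S, A}, E→{S, A}; union {S, A}; ε-closure = {S, A, C, E}.
Read 'a': S→{B, D, E}, A→∅, C→{S}, E→∅; union {S, B, D, E}; ε-closure = {S, B, C, D, E}.
Read 'a': S→{B, D, E}, B→{A, B, C}, C→{S}, D→∅, E→∅; now {S, A, B, C, D, E}.
Read 'c': S→{D}, A→{S}, B→{S}, C→{C}, D→{D}, E→{A, B}; union {S, A, B, C, D}; ε-closure = {S, A, B, C, D, E}.
That set has 6 states.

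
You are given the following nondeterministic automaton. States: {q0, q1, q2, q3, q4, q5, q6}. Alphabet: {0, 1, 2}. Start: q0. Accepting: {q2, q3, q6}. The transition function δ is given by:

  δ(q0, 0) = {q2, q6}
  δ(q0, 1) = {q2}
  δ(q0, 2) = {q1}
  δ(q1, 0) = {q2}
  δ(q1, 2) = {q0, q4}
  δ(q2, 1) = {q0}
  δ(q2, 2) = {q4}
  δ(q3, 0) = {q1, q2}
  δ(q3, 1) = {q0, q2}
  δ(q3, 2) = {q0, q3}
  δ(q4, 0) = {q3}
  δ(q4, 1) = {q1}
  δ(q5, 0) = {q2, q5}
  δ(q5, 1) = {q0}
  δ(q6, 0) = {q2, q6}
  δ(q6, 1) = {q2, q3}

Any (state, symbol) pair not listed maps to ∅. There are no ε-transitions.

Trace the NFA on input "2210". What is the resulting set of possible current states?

{q2}

Start in {q0}.
Read '2': q0→{q1}; now {q1}.
Read '2': q1→{q0, q4}; now {q0, q4}.
Read '1': q0→{q2}, q4→{q1}; now {q1, q2}.
Read '0': q1→{q2}, q2→∅; now {q2}.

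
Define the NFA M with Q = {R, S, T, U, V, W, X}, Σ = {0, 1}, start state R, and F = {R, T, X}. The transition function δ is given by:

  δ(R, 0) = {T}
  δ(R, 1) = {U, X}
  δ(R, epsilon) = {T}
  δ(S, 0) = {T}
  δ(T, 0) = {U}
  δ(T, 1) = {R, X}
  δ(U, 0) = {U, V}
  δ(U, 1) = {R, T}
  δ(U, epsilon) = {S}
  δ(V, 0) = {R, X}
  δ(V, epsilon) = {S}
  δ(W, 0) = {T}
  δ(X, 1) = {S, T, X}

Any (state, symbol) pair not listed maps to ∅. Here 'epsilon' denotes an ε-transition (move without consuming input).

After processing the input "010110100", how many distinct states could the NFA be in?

4

Start: ε-closure({R}) = {R, T}.
Read '0': {R, T} → {S, T, U}.
Read '1': {S, T, U} → {R, T, X}.
Read '0': {R, T, X} → {S, T, U}.
Read '1': {S, T, U} → {R, T, X}.
Read '1': {R, T, X} → {R, S, T, U, X}.
Read '0': {R, S, T, U, X} → {S, T, U, V}.
Read '1': {S, T, U, V} → {R, T, X}.
Read '0': {R, T, X} → {S, T, U}.
Read '0': {S, T, U} → {S, T, U, V}.
That set has 4 states.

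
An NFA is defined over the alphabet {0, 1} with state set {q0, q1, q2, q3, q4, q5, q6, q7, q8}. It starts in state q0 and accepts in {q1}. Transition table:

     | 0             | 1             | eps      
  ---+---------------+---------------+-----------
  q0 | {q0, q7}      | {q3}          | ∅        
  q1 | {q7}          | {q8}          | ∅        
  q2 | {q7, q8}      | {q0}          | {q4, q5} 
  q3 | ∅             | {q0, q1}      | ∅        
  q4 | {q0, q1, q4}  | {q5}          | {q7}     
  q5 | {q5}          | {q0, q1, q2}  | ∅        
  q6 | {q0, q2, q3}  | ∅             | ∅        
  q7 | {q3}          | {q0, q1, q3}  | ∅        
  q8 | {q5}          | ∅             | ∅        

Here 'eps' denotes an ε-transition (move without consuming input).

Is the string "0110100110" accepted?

Yes

Start in {q0}.
Read '0': {q0} → {q0, q7}.
Read '1': {q0, q7} → {q0, q1, q3}.
Read '1': {q0, q1, q3} → {q0, q1, q3, q8}.
Read '0': {q0, q1, q3, q8} → {q0, q5, q7}.
Read '1': {q0, q5, q7} → {q0, q1, q2, q3, q4, q5, q7}.
Read '0': {q0, q1, q2, q3, q4, q5, q7} → {q0, q1, q3, q4, q5, q7, q8}.
Read '0': {q0, q1, q3, q4, q5, q7, q8} → {q0, q1, q3, q4, q5, q7}.
Read '1': {q0, q1, q3, q4, q5, q7} → {q0, q1, q2, q3, q4, q5, q7, q8}.
Read '1': {q0, q1, q2, q3, q4, q5, q7, q8} → {q0, q1, q2, q3, q4, q5, q7, q8}.
Read '0': {q0, q1, q2, q3, q4, q5, q7, q8} → {q0, q1, q3, q4, q5, q7, q8}.
The final set {q0, q1, q3, q4, q5, q7, q8} contains the accepting state q1.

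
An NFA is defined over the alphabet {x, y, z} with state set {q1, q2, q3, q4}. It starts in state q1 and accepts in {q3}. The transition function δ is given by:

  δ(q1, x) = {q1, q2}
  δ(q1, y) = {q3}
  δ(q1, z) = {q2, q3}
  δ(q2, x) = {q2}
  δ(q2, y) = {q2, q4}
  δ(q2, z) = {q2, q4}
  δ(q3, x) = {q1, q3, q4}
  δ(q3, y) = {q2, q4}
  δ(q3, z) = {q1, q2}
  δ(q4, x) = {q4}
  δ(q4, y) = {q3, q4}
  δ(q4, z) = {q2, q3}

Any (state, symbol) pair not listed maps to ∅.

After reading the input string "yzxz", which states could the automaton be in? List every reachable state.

{q2, q3, q4}

Start in {q1}.
Read 'y': {q1} → {q3}.
Read 'z': {q3} → {q1, q2}.
Read 'x': {q1, q2} → {q1, q2}.
Read 'z': {q1, q2} → {q2, q3, q4}.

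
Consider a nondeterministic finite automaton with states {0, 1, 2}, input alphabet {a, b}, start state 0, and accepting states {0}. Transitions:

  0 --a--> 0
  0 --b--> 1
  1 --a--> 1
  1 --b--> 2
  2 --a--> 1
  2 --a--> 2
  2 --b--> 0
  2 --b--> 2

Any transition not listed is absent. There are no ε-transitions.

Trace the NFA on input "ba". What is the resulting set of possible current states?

Start in {0}.
Read 'b': {0} → {1}.
Read 'a': {1} → {1}.

{1}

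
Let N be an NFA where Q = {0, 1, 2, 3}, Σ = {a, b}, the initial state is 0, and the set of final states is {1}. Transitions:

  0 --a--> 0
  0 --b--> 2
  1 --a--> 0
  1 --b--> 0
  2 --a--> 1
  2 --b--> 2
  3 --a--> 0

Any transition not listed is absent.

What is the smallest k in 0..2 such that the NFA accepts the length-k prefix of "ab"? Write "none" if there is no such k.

none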